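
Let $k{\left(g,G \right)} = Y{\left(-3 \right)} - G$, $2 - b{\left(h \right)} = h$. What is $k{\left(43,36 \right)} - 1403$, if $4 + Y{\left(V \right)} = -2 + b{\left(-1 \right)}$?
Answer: $-1442$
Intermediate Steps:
$b{\left(h \right)} = 2 - h$
$Y{\left(V \right)} = -3$ ($Y{\left(V \right)} = -4 + \left(-2 + \left(2 - -1\right)\right) = -4 + \left(-2 + \left(2 + 1\right)\right) = -4 + \left(-2 + 3\right) = -4 + 1 = -3$)
$k{\left(g,G \right)} = -3 - G$
$k{\left(43,36 \right)} - 1403 = \left(-3 - 36\right) - 1403 = -39 - 1403 = -1442$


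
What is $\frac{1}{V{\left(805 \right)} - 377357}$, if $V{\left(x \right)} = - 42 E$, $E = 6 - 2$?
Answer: $- \frac{1}{377525} \approx -2.6488 \cdot 10^{-6}$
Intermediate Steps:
$E = 4$
$V{\left(x \right)} = -168$ ($V{\left(x \right)} = \left(-42\right) 4 = -168$)
$\frac{1}{V{\left(805 \right)} - 377357} = \frac{1}{-168 - 377357} = \frac{1}{-377525} = - \frac{1}{377525}$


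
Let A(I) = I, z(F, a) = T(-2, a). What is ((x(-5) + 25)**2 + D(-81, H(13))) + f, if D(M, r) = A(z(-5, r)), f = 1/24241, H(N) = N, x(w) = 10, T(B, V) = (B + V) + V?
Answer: 30277010/24241 ≈ 1249.0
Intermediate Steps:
T(B, V) = B + 2*V
z(F, a) = -2 + 2*a
f = 1/24241 ≈ 4.1252e-5
D(M, r) = -2 + 2*r
((x(-5) + 25)**2 + D(-81, H(13))) + f = ((10 + 25)**2 + (-2 + 2*13)) + 1/24241 = (35**2 + (-2 + 26)) + 1/24241 = (1225 + 24) + 1/24241 = 1249 + 1/24241 = 30277010/24241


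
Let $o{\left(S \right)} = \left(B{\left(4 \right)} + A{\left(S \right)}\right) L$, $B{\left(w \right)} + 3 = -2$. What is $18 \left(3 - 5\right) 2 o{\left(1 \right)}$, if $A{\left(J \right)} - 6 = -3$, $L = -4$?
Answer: $-576$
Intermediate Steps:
$A{\left(J \right)} = 3$ ($A{\left(J \right)} = 6 - 3 = 3$)
$B{\left(w \right)} = -5$ ($B{\left(w \right)} = -3 - 2 = -5$)
$o{\left(S \right)} = 8$ ($o{\left(S \right)} = \left(-5 + 3\right) \left(-4\right) = \left(-2\right) \left(-4\right) = 8$)
$18 \left(3 - 5\right) 2 o{\left(1 \right)} = 18 \left(3 - 5\right) 2 \cdot 8 = 18 \left(\left(-2\right) 2\right) 8 = 18 \left(-4\right) 8 = \left(-72\right) 8 = -576$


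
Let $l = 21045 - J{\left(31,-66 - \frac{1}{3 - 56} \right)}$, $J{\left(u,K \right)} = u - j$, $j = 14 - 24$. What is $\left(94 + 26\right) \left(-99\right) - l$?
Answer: $-32884$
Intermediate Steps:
$j = -10$
$J{\left(u,K \right)} = 10 + u$ ($J{\left(u,K \right)} = u - -10 = u + 10 = 10 + u$)
$l = 21004$ ($l = 21045 - \left(10 + 31\right) = 21045 - 41 = 21004$)
$\left(94 + 26\right) \left(-99\right) - l = \left(94 + 26\right) \left(-99\right) - 21004 = 120 \left(-99\right) - 21004 = -11880 - 21004 = -32884$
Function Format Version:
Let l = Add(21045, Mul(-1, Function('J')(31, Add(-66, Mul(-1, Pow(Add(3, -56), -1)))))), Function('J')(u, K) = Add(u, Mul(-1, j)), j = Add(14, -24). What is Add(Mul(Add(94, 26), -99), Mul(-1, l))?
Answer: -32884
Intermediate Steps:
j = -10
Function('J')(u, K) = Add(10, u) (Function('J')(u, K) = Add(u, Mul(-1, -10)) = Add(u, 10) = Add(10, u))
l = 21004 (l = Add(21045, Mul(-1, Add(10, 31))) = Add(21045, Mul(-1, 41)) = Add(21045, -41) = 21004)
Add(Mul(Add(94, 26), -99), Mul(-1, l)) = Add(Mul(Add(94, 26), -99), Mul(-1, 21004)) = Add(Mul(120, -99), -21004) = Add(-11880, -21004) = -32884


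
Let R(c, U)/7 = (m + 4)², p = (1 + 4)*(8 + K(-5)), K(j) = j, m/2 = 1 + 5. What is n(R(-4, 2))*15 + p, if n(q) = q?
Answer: 26895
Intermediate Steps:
m = 12 (m = 2*(1 + 5) = 2*6 = 12)
p = 15 (p = (1 + 4)*(8 - 5) = 5*3 = 15)
R(c, U) = 1792 (R(c, U) = 7*(12 + 4)² = 7*16² = 7*256 = 1792)
n(R(-4, 2))*15 + p = 1792*15 + 15 = 26880 + 15 = 26895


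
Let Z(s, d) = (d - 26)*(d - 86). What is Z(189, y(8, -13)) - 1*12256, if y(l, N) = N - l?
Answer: -7227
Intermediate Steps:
Z(s, d) = (-86 + d)*(-26 + d) (Z(s, d) = (-26 + d)*(-86 + d) = (-86 + d)*(-26 + d))
Z(189, y(8, -13)) - 1*12256 = (2236 + (-13 - 1*8)² - 112*(-13 - 1*8)) - 1*12256 = (2236 + (-13 - 8)² - 112*(-13 - 8)) - 12256 = (2236 + (-21)² - 112*(-21)) - 12256 = (2236 + 441 + 2352) - 12256 = 5029 - 12256 = -7227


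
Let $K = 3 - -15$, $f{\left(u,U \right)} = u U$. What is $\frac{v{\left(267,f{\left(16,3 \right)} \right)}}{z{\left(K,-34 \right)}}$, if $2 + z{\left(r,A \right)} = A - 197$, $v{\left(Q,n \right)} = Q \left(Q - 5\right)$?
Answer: $- \frac{69954}{233} \approx -300.23$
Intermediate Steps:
$f{\left(u,U \right)} = U u$
$v{\left(Q,n \right)} = Q \left(-5 + Q\right)$
$K = 18$ ($K = 3 + 15 = 18$)
$z{\left(r,A \right)} = -199 + A$ ($z{\left(r,A \right)} = -2 + \left(A - 197\right) = -2 + \left(-197 + A\right) = -199 + A$)
$\frac{v{\left(267,f{\left(16,3 \right)} \right)}}{z{\left(K,-34 \right)}} = \frac{267 \left(-5 + 267\right)}{-199 - 34} = \frac{267 \cdot 262}{-233} = 69954 \left(- \frac{1}{233}\right) = - \frac{69954}{233}$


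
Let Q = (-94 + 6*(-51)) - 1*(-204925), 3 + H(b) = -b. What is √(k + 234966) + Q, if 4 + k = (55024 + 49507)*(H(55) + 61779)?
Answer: 204525 + √6451992813 ≈ 2.8485e+5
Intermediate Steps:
H(b) = -3 - b
k = 6451757847 (k = -4 + (55024 + 49507)*((-3 - 1*55) + 61779) = -4 + 104531*((-3 - 55) + 61779) = -4 + 104531*(-58 + 61779) = -4 + 104531*61721 = -4 + 6451757851 = 6451757847)
Q = 204525 (Q = (-94 - 306) + 204925 = -400 + 204925 = 204525)
√(k + 234966) + Q = √(6451757847 + 234966) + 204525 = √6451992813 + 204525 = 204525 + √6451992813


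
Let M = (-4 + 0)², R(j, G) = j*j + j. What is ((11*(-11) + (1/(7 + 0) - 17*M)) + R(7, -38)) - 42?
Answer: -2652/7 ≈ -378.86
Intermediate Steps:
R(j, G) = j + j² (R(j, G) = j² + j = j + j²)
M = 16 (M = (-4)² = 16)
((11*(-11) + (1/(7 + 0) - 17*M)) + R(7, -38)) - 42 = ((11*(-11) + (1/(7 + 0) - 17*16)) + 7*(1 + 7)) - 42 = ((-121 + (1/7 - 272)) + 7*8) - 42 = ((-121 + (⅐ - 272)) + 56) - 42 = ((-121 - 1903/7) + 56) - 42 = (-2750/7 + 56) - 42 = -2358/7 - 42 = -2652/7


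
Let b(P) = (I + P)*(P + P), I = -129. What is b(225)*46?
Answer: 1987200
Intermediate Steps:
b(P) = 2*P*(-129 + P) (b(P) = (-129 + P)*(P + P) = (-129 + P)*(2*P) = 2*P*(-129 + P))
b(225)*46 = (2*225*(-129 + 225))*46 = (2*225*96)*46 = 43200*46 = 1987200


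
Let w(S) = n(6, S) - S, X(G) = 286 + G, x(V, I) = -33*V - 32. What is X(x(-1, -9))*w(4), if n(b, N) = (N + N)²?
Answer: 17220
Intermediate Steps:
n(b, N) = 4*N² (n(b, N) = (2*N)² = 4*N²)
x(V, I) = -32 - 33*V
w(S) = -S + 4*S² (w(S) = 4*S² - S = -S + 4*S²)
X(x(-1, -9))*w(4) = (286 + (-32 - 33*(-1)))*(4*(-1 + 4*4)) = (286 + (-32 + 33))*(4*(-1 + 16)) = (286 + 1)*(4*15) = 287*60 = 17220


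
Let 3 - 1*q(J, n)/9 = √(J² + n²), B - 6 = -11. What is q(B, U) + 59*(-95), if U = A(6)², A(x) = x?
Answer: -5578 - 9*√1321 ≈ -5905.1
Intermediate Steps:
B = -5 (B = 6 - 11 = -5)
U = 36 (U = 6² = 36)
q(J, n) = 27 - 9*√(J² + n²)
q(B, U) + 59*(-95) = (27 - 9*√((-5)² + 36²)) + 59*(-95) = (27 - 9*√(25 + 1296)) - 5605 = (27 - 9*√1321) - 5605 = -5578 - 9*√1321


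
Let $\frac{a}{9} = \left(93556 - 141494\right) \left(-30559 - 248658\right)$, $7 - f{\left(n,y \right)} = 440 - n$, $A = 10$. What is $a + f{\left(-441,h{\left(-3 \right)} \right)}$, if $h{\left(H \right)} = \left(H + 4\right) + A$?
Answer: $120465940040$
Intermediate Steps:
$h{\left(H \right)} = 14 + H$ ($h{\left(H \right)} = \left(H + 4\right) + 10 = \left(4 + H\right) + 10 = 14 + H$)
$f{\left(n,y \right)} = -433 + n$ ($f{\left(n,y \right)} = 7 - \left(440 - n\right) = 7 + \left(-440 + n\right) = -433 + n$)
$a = 120465940914$ ($a = 9 \left(93556 - 141494\right) \left(-30559 - 248658\right) = 9 \left(\left(-47938\right) \left(-279217\right)\right) = 9 \cdot 13385104546 = 120465940914$)
$a + f{\left(-441,h{\left(-3 \right)} \right)} = 120465940914 - 874 = 120465940040$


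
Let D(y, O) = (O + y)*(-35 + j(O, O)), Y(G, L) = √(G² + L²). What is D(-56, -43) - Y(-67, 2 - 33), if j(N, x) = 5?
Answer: 2970 - 5*√218 ≈ 2896.2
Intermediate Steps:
D(y, O) = -30*O - 30*y (D(y, O) = (O + y)*(-35 + 5) = (O + y)*(-30) = -30*O - 30*y)
D(-56, -43) - Y(-67, 2 - 33) = (-30*(-43) - 30*(-56)) - √((-67)² + (2 - 33)²) = (1290 + 1680) - √(4489 + (-31)²) = 2970 - √(4489 + 961) = 2970 - √5450 = 2970 - 5*√218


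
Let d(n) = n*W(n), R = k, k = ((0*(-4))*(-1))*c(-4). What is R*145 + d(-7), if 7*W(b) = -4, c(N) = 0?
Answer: 4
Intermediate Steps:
W(b) = -4/7 (W(b) = (1/7)*(-4) = -4/7)
k = 0 (k = ((0*(-4))*(-1))*0 = (0*(-1))*0 = 0*0 = 0)
R = 0
d(n) = -4*n/7 (d(n) = n*(-4/7) = -4*n/7)
R*145 + d(-7) = 0*145 - 4/7*(-7) = 0 + 4 = 4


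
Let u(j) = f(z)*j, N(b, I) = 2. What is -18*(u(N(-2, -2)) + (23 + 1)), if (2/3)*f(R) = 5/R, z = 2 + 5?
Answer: -3294/7 ≈ -470.57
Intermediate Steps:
z = 7
f(R) = 15/(2*R) (f(R) = 3*(5/R)/2 = 15/(2*R))
u(j) = 15*j/14 (u(j) = ((15/2)/7)*j = ((15/2)*(⅐))*j = 15*j/14)
-18*(u(N(-2, -2)) + (23 + 1)) = -18*((15/14)*2 + (23 + 1)) = -18*(15/7 + 24) = -18*183/7 = -3294/7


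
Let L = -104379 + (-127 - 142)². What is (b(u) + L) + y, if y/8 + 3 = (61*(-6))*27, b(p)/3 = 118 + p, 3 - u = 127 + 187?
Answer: -111677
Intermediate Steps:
u = -311 (u = 3 - (127 + 187) = 3 - 1*314 = 3 - 314 = -311)
b(p) = 354 + 3*p (b(p) = 3*(118 + p) = 354 + 3*p)
y = -79080 (y = -24 + 8*((61*(-6))*27) = -24 + 8*(-366*27) = -24 + 8*(-9882) = -24 - 79056 = -79080)
L = -32018 (L = -104379 + (-269)² = -104379 + 72361 = -32018)
(b(u) + L) + y = ((354 + 3*(-311)) - 32018) - 79080 = ((354 - 933) - 32018) - 79080 = (-579 - 32018) - 79080 = -32597 - 79080 = -111677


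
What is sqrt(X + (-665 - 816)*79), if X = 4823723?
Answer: 2*sqrt(1176681) ≈ 2169.5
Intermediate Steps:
sqrt(X + (-665 - 816)*79) = sqrt(4823723 + (-665 - 816)*79) = sqrt(4823723 - 1481*79) = sqrt(4823723 - 116999) = sqrt(4706724) = 2*sqrt(1176681)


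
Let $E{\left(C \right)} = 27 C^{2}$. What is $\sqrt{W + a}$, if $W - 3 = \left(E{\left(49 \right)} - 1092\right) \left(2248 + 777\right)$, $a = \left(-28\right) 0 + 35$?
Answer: $\sqrt{192798413} \approx 13885.0$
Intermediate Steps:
$a = 35$ ($a = 0 + 35 = 35$)
$W = 192798378$ ($W = 3 + \left(27 \cdot 49^{2} - 1092\right) \left(2248 + 777\right) = 3 + \left(27 \cdot 2401 - 1092\right) 3025 = 3 + \left(64827 - 1092\right) 3025 = 3 + 63735 \cdot 3025 = 3 + 192798375 = 192798378$)
$\sqrt{W + a} = \sqrt{192798378 + 35} = \sqrt{192798413}$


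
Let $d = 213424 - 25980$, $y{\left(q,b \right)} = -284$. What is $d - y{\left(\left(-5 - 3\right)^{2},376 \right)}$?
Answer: $187728$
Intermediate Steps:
$d = 187444$ ($d = 213424 - 25980 = 187444$)
$d - y{\left(\left(-5 - 3\right)^{2},376 \right)} = 187444 - -284 = 187444 + 284 = 187728$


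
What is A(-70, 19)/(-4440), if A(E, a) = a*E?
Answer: 133/444 ≈ 0.29955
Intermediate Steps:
A(E, a) = E*a
A(-70, 19)/(-4440) = -70*19/(-4440) = -1330*(-1/4440) = 133/444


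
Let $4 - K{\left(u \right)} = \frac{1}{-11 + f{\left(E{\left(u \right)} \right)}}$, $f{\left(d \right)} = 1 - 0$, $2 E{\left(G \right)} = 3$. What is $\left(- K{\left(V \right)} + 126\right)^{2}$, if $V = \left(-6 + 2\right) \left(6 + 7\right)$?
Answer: $\frac{1485961}{100} \approx 14860.0$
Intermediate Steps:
$E{\left(G \right)} = \frac{3}{2}$ ($E{\left(G \right)} = \frac{1}{2} \cdot 3 = \frac{3}{2}$)
$f{\left(d \right)} = 1$ ($f{\left(d \right)} = 1 + 0 = 1$)
$V = -52$ ($V = \left(-4\right) 13 = -52$)
$K{\left(u \right)} = \frac{41}{10}$ ($K{\left(u \right)} = 4 - \frac{1}{-11 + 1} = 4 - \frac{1}{-10} = 4 - - \frac{1}{10} = 4 + \frac{1}{10} = \frac{41}{10}$)
$\left(- K{\left(V \right)} + 126\right)^{2} = \left(\left(-1\right) \frac{41}{10} + 126\right)^{2} = \left(- \frac{41}{10} + 126\right)^{2} = \left(\frac{1219}{10}\right)^{2} = \frac{1485961}{100}$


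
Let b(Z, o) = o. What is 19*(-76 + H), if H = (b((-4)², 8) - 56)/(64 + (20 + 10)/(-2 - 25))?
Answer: -412756/283 ≈ -1458.5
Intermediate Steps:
H = -216/283 (H = (8 - 56)/(64 + (20 + 10)/(-2 - 25)) = -48/(64 + 30/(-27)) = -48/(64 + 30*(-1/27)) = -48/(64 - 10/9) = -48/566/9 = -48*9/566 = -216/283 ≈ -0.76325)
19*(-76 + H) = 19*(-76 - 216/283) = 19*(-21724/283) = -412756/283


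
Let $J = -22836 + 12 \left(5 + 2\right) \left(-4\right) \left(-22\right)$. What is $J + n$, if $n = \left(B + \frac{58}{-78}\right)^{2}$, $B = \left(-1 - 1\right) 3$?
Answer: $- \frac{23421155}{1521} \approx -15399.0$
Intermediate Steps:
$J = -15444$ ($J = -22836 + 12 \cdot 7 \left(-4\right) \left(-22\right) = -22836 + 12 \left(-28\right) \left(-22\right) = -22836 - -7392 = -22836 + 7392 = -15444$)
$B = -6$ ($B = \left(-2\right) 3 = -6$)
$n = \frac{69169}{1521}$ ($n = \left(-6 + \frac{58}{-78}\right)^{2} = \left(-6 + 58 \left(- \frac{1}{78}\right)\right)^{2} = \left(-6 - \frac{29}{39}\right)^{2} = \left(- \frac{263}{39}\right)^{2} = \frac{69169}{1521} \approx 45.476$)
$J + n = -15444 + \frac{69169}{1521} = - \frac{23421155}{1521}$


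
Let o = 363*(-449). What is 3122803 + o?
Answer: 2959816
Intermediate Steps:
o = -162987
3122803 + o = 3122803 - 162987 = 2959816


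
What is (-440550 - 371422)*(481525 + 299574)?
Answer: -634230517228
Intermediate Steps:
(-440550 - 371422)*(481525 + 299574) = -811972*781099 = -634230517228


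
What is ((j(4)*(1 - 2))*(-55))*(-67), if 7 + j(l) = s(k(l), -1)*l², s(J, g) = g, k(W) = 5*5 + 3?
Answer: 84755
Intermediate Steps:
k(W) = 28 (k(W) = 25 + 3 = 28)
j(l) = -7 - l²
((j(4)*(1 - 2))*(-55))*(-67) = (((-7 - 1*4²)*(1 - 2))*(-55))*(-67) = (((-7 - 1*16)*(-1))*(-55))*(-67) = (((-7 - 16)*(-1))*(-55))*(-67) = (-23*(-1)*(-55))*(-67) = (23*(-55))*(-67) = -1265*(-67) = 84755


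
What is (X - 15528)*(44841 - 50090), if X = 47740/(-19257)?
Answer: 224260102652/2751 ≈ 8.1519e+7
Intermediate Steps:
X = -6820/2751 (X = 47740*(-1/19257) = -6820/2751 ≈ -2.4791)
(X - 15528)*(44841 - 50090) = (-6820/2751 - 15528)*(44841 - 50090) = -42724348/2751*(-5249) = 224260102652/2751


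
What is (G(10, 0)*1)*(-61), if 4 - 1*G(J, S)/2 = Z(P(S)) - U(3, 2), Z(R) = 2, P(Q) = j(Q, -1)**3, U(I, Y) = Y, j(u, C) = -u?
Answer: -488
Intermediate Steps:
P(Q) = -Q**3 (P(Q) = (-Q)**3 = -Q**3)
G(J, S) = 8 (G(J, S) = 8 - 2*(2 - 1*2) = 8 - 2*(2 - 2) = 8 - 2*0 = 8 + 0 = 8)
(G(10, 0)*1)*(-61) = (8*1)*(-61) = 8*(-61) = -488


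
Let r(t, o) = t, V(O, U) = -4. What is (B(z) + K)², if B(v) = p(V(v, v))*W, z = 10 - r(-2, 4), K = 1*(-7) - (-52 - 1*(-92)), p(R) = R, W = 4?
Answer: 3969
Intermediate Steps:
K = -47 (K = -7 - (-52 + 92) = -7 - 1*40 = -7 - 40 = -47)
z = 12 (z = 10 - 1*(-2) = 10 + 2 = 12)
B(v) = -16 (B(v) = -4*4 = -16)
(B(z) + K)² = (-16 - 47)² = (-63)² = 3969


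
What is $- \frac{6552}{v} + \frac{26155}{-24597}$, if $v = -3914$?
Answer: $\frac{29394437}{48136329} \approx 0.61065$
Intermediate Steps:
$- \frac{6552}{v} + \frac{26155}{-24597} = - \frac{6552}{-3914} + \frac{26155}{-24597} = \left(-6552\right) \left(- \frac{1}{3914}\right) + 26155 \left(- \frac{1}{24597}\right) = \frac{3276}{1957} - \frac{26155}{24597} = \frac{29394437}{48136329}$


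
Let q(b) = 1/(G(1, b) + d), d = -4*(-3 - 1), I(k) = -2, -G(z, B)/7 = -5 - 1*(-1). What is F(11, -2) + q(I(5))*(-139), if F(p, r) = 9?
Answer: 257/44 ≈ 5.8409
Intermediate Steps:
G(z, B) = 28 (G(z, B) = -7*(-5 - 1*(-1)) = -7*(-5 + 1) = -7*(-4) = 28)
d = 16 (d = -4*(-4) = 16)
q(b) = 1/44 (q(b) = 1/(28 + 16) = 1/44)
F(11, -2) + q(I(5))*(-139) = 9 + (1/44)*(-139) = 9 - 139/44 = 257/44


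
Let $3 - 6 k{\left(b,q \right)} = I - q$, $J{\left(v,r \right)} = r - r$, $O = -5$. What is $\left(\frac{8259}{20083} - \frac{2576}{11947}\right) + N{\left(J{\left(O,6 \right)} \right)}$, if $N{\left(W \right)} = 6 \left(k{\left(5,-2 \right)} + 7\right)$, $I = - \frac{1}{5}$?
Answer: $\frac{52059908141}{1199658005} \approx 43.396$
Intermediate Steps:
$I = - \frac{1}{5}$ ($I = \left(-1\right) \frac{1}{5} = - \frac{1}{5} \approx -0.2$)
$J{\left(v,r \right)} = 0$
$k{\left(b,q \right)} = \frac{8}{15} + \frac{q}{6}$ ($k{\left(b,q \right)} = \frac{1}{2} - \frac{- \frac{1}{5} - q}{6} = \frac{1}{2} + \left(\frac{1}{30} + \frac{q}{6}\right) = \frac{8}{15} + \frac{q}{6}$)
$N{\left(W \right)} = \frac{216}{5}$ ($N{\left(W \right)} = 6 \left(\left(\frac{8}{15} + \frac{1}{6} \left(-2\right)\right) + 7\right) = 6 \left(\left(\frac{8}{15} - \frac{1}{3}\right) + 7\right) = 6 \left(\frac{1}{5} + 7\right) = 6 \cdot \frac{36}{5} = \frac{216}{5}$)
$\left(\frac{8259}{20083} - \frac{2576}{11947}\right) + N{\left(J{\left(O,6 \right)} \right)} = \left(\frac{8259}{20083} - \frac{2576}{11947}\right) + \frac{216}{5} = \frac{46936465}{239931601} + \frac{216}{5} = \frac{52059908141}{1199658005}$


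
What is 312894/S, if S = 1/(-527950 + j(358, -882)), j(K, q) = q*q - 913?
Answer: 77929692534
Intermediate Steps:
j(K, q) = -913 + q² (j(K, q) = q² - 913 = -913 + q²)
S = 1/249061 (S = 1/(-527950 + (-913 + (-882)²)) = 1/(-527950 + (-913 + 777924)) = 1/(-527950 + 777011) = 1/249061 ≈ 4.0151e-6)
312894/S = 312894/(1/249061) = 312894*249061 = 77929692534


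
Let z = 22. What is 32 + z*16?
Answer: 384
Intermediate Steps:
32 + z*16 = 32 + 22*16 = 32 + 352 = 384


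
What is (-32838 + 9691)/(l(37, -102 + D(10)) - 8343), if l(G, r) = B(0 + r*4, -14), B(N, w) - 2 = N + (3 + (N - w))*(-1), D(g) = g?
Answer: 23147/8358 ≈ 2.7694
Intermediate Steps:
B(N, w) = -1 + w (B(N, w) = 2 + (N + (3 + (N - w))*(-1)) = 2 + (N + (3 + N - w)*(-1)) = 2 + (N + (-3 + w - N)) = 2 + (-3 + w) = -1 + w)
l(G, r) = -15 (l(G, r) = -1 - 14 = -15)
(-32838 + 9691)/(l(37, -102 + D(10)) - 8343) = (-32838 + 9691)/(-15 - 8343) = -23147/(-8358) = -23147*(-1/8358) = 23147/8358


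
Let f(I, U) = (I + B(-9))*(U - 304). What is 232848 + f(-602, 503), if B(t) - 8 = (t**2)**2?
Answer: 1420281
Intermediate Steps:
B(t) = 8 + t**4 (B(t) = 8 + (t**2)**2 = 8 + t**4)
f(I, U) = (-304 + U)*(6569 + I) (f(I, U) = (I + (8 + (-9)**4))*(U - 304) = (I + (8 + 6561))*(-304 + U) = (I + 6569)*(-304 + U) = (6569 + I)*(-304 + U) = (-304 + U)*(6569 + I))
232848 + f(-602, 503) = 232848 + (-1996976 - 304*(-602) + 6569*503 - 602*503) = 232848 + (-1996976 + 183008 + 3304207 - 302806) = 232848 + 1187433 = 1420281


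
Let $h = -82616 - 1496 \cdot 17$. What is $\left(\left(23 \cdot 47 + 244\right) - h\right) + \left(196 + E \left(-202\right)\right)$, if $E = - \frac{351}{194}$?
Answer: $\frac{10663644}{97} \approx 1.0993 \cdot 10^{5}$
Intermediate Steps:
$E = - \frac{351}{194}$ ($E = \left(-351\right) \frac{1}{194} = - \frac{351}{194} \approx -1.8093$)
$h = -108048$ ($h = -82616 - 25432 = -108048$)
$\left(\left(23 \cdot 47 + 244\right) - h\right) + \left(196 + E \left(-202\right)\right) = \left(\left(23 \cdot 47 + 244\right) - -108048\right) + \left(196 - - \frac{35451}{97}\right) = \left(\left(1081 + 244\right) + 108048\right) + \left(196 + \frac{35451}{97}\right) = \left(1325 + 108048\right) + \frac{54463}{97} = 109373 + \frac{54463}{97} = \frac{10663644}{97}$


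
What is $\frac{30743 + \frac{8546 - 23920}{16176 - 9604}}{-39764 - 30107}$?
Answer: $- \frac{101013811}{229596106} \approx -0.43996$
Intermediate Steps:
$\frac{30743 + \frac{8546 - 23920}{16176 - 9604}}{-39764 - 30107} = \frac{30743 - \frac{15374}{6572}}{-69871} = \left(30743 - \frac{7687}{3286}\right) \left(- \frac{1}{69871}\right) = \frac{101013811}{3286} \left(- \frac{1}{69871}\right) = - \frac{101013811}{229596106}$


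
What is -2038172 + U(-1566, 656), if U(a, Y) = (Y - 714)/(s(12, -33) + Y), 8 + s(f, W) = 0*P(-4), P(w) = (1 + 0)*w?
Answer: -660367757/324 ≈ -2.0382e+6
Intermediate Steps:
P(w) = w (P(w) = 1*w = w)
s(f, W) = -8 (s(f, W) = -8 + 0*(-4) = -8 + 0 = -8)
U(a, Y) = (-714 + Y)/(-8 + Y) (U(a, Y) = (Y - 714)/(-8 + Y) = (-714 + Y)/(-8 + Y))
-2038172 + U(-1566, 656) = -2038172 + (-714 + 656)/(-8 + 656) = -2038172 - 58/648 = -2038172 + (1/648)*(-58) = -2038172 - 29/324 = -660367757/324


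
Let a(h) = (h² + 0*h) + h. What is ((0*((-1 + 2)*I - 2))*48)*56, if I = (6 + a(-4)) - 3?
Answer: 0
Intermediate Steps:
a(h) = h + h² (a(h) = (h² + 0) + h = h² + h = h + h²)
I = 15 (I = (6 - 4*(1 - 4)) - 3 = (6 - 4*(-3)) - 3 = (6 + 12) - 3 = 18 - 3 = 15)
((0*((-1 + 2)*I - 2))*48)*56 = ((0*((-1 + 2)*15 - 2))*48)*56 = ((0*(1*15 - 2))*48)*56 = ((0*(15 - 2))*48)*56 = ((0*13)*48)*56 = (0*48)*56 = 0*56 = 0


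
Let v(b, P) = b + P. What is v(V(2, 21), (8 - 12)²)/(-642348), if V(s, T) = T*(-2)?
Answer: 13/321174 ≈ 4.0477e-5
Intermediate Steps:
V(s, T) = -2*T
v(b, P) = P + b
v(V(2, 21), (8 - 12)²)/(-642348) = ((8 - 12)² - 2*21)/(-642348) = ((-4)² - 42)*(-1/642348) = (16 - 42)*(-1/642348) = -26*(-1/642348) = 13/321174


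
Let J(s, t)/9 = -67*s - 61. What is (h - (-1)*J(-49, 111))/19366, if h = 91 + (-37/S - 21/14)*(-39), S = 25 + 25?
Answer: 729409/484150 ≈ 1.5066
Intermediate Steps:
S = 50
J(s, t) = -549 - 603*s (J(s, t) = 9*(-67*s - 61) = 9*(-61 - 67*s) = -549 - 603*s)
h = 4459/25 (h = 91 + (-37/50 - 21/14)*(-39) = 91 + (-37*1/50 - 21*1/14)*(-39) = 91 + (-37/50 - 3/2)*(-39) = 91 - 56/25*(-39) = 91 + 2184/25 = 4459/25 ≈ 178.36)
(h - (-1)*J(-49, 111))/19366 = (4459/25 - (-1)*(-549 - 603*(-49)))/19366 = (4459/25 - (-1)*(-549 + 29547))*(1/19366) = (4459/25 - (-1)*28998)*(1/19366) = (4459/25 - 1*(-28998))*(1/19366) = (4459/25 + 28998)*(1/19366) = (729409/25)*(1/19366) = 729409/484150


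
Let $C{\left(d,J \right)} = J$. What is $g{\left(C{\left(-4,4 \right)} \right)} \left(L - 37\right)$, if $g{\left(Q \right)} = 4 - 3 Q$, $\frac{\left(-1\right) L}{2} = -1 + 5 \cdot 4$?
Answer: $600$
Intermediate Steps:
$L = -38$ ($L = - 2 \left(-1 + 5 \cdot 4\right) = - 2 \left(-1 + 20\right) = \left(-2\right) 19 = -38$)
$g{\left(C{\left(-4,4 \right)} \right)} \left(L - 37\right) = \left(4 - 12\right) \left(-38 - 37\right) = \left(4 - 12\right) \left(-75\right) = \left(-8\right) \left(-75\right) = 600$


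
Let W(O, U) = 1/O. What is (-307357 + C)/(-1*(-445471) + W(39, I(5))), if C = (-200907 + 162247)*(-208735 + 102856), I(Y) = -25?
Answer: 159626016537/17373370 ≈ 9188.0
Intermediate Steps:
C = 4093282140 (C = -38660*(-105879) = 4093282140)
(-307357 + C)/(-1*(-445471) + W(39, I(5))) = (-307357 + 4093282140)/(-1*(-445471) + 1/39) = 4092974783/(445471 + 1/39) = 4092974783/(17373370/39) = 4092974783*(39/17373370) = 159626016537/17373370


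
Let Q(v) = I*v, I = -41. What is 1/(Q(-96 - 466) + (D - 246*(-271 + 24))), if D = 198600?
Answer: 1/282404 ≈ 3.5410e-6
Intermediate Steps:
Q(v) = -41*v
1/(Q(-96 - 466) + (D - 246*(-271 + 24))) = 1/(-41*(-96 - 466) + (198600 - 246*(-271 + 24))) = 1/(-41*(-562) + (198600 - 246*(-247))) = 1/(23042 + (198600 + 60762)) = 1/(23042 + 259362) = 1/282404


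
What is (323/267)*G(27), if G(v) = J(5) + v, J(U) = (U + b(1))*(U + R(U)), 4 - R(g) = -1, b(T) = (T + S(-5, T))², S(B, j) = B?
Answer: 25517/89 ≈ 286.71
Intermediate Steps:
b(T) = (-5 + T)² (b(T) = (T - 5)² = (-5 + T)²)
R(g) = 5 (R(g) = 4 - 1*(-1) = 4 + 1 = 5)
J(U) = (5 + U)*(16 + U) (J(U) = (U + (-5 + 1)²)*(U + 5) = (U + (-4)²)*(5 + U) = (U + 16)*(5 + U) = (16 + U)*(5 + U) = (5 + U)*(16 + U))
G(v) = 210 + v (G(v) = (80 + 5² + 21*5) + v = (80 + 25 + 105) + v = 210 + v)
(323/267)*G(27) = (323/267)*(210 + 27) = (323*(1/267))*237 = (323/267)*237 = 25517/89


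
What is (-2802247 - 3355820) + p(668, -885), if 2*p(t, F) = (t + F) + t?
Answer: -12315683/2 ≈ -6.1578e+6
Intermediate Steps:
p(t, F) = t + F/2 (p(t, F) = ((t + F) + t)/2 = ((F + t) + t)/2 = (F + 2*t)/2 = t + F/2)
(-2802247 - 3355820) + p(668, -885) = (-2802247 - 3355820) + (668 + (½)*(-885)) = -6158067 + (668 - 885/2) = -6158067 + 451/2 = -12315683/2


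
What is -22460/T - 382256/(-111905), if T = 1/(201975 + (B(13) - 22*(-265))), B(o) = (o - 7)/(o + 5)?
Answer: -1566885232454032/335715 ≈ -4.6673e+9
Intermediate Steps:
B(o) = (-7 + o)/(5 + o)
T = 3/623416 (T = 1/(201975 + ((-7 + 13)/(5 + 13) - 22*(-265))) = 1/(201975 + (6/18 + 5830)) = 1/(201975 + ((1/18)*6 + 5830)) = 1/(201975 + (⅓ + 5830)) = 1/(201975 + 17491/3) = 1/(623416/3) = 3/623416 ≈ 4.8122e-6)
-22460/T - 382256/(-111905) = -22460/3/623416 - 382256/(-111905) = -22460*623416/3 - 382256*(-1/111905) = -14001923360/3 + 382256/111905 = -1566885232454032/335715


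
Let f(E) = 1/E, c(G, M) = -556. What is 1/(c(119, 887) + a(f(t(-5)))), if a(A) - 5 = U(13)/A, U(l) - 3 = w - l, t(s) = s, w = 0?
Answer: -1/501 ≈ -0.0019960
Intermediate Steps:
U(l) = 3 - l (U(l) = 3 + (0 - l) = 3 - l)
a(A) = 5 - 10/A (a(A) = 5 + (3 - 1*13)/A = 5 + (3 - 13)/A = 5 - 10/A)
1/(c(119, 887) + a(f(t(-5)))) = 1/(-556 + (5 - 10/(1/(-5)))) = 1/(-556 + (5 - 10/(-1/5))) = 1/(-556 + (5 - 10*(-5))) = 1/(-556 + (5 + 50)) = 1/(-556 + 55) = 1/(-501) = -1/501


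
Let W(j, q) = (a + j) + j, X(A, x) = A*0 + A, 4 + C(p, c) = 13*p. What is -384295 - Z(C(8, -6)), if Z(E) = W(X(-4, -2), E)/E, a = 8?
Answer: -384295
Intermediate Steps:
C(p, c) = -4 + 13*p
X(A, x) = A (X(A, x) = 0 + A = A)
W(j, q) = 8 + 2*j (W(j, q) = (8 + j) + j = 8 + 2*j)
Z(E) = 0 (Z(E) = (8 + 2*(-4))/E = (8 - 8)/E = 0/E = 0)
-384295 - Z(C(8, -6)) = -384295 - 1*0 = -384295 + 0 = -384295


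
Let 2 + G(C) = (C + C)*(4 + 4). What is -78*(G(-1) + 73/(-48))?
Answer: 12181/8 ≈ 1522.6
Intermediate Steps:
G(C) = -2 + 16*C (G(C) = -2 + (C + C)*(4 + 4) = -2 + (2*C)*8 = -2 + 16*C)
-78*(G(-1) + 73/(-48)) = -78*((-2 + 16*(-1)) + 73/(-48)) = -78*((-2 - 16) + 73*(-1/48)) = -78*(-18 - 73/48) = -78*(-937/48) = 12181/8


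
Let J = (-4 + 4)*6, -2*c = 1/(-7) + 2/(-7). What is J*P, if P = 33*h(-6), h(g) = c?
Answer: 0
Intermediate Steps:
c = 3/14 (c = -(1/(-7) + 2/(-7))/2 = -(1*(-⅐) + 2*(-⅐))/2 = -(-⅐ - 2/7)/2 = -½*(-3/7) = 3/14 ≈ 0.21429)
h(g) = 3/14
P = 99/14 (P = 33*(3/14) = 99/14 ≈ 7.0714)
J = 0 (J = 0*6 = 0)
J*P = 0*(99/14) = 0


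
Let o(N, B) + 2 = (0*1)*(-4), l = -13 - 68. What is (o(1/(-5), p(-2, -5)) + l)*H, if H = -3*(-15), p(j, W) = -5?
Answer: -3735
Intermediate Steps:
H = 45
l = -81
o(N, B) = -2 (o(N, B) = -2 + (0*1)*(-4) = -2 + 0*(-4) = -2 + 0 = -2)
(o(1/(-5), p(-2, -5)) + l)*H = (-2 - 81)*45 = -83*45 = -3735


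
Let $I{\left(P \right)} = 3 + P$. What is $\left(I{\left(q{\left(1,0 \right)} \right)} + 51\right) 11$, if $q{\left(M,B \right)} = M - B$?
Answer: $605$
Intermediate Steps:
$\left(I{\left(q{\left(1,0 \right)} \right)} + 51\right) 11 = \left(\left(3 + \left(1 - 0\right)\right) + 51\right) 11 = \left(\left(3 + \left(1 + 0\right)\right) + 51\right) 11 = \left(\left(3 + 1\right) + 51\right) 11 = \left(4 + 51\right) 11 = 55 \cdot 11 = 605$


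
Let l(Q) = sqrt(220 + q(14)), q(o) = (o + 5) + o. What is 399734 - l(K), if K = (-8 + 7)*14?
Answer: 399734 - sqrt(253) ≈ 3.9972e+5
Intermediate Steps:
q(o) = 5 + 2*o (q(o) = (5 + o) + o = 5 + 2*o)
K = -14 (K = -1*14 = -14)
l(Q) = sqrt(253) (l(Q) = sqrt(220 + (5 + 2*14)) = sqrt(220 + (5 + 28)) = sqrt(220 + 33) = sqrt(253))
399734 - l(K) = 399734 - sqrt(253)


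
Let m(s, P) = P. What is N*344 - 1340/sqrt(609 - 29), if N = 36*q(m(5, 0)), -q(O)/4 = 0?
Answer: -134*sqrt(145)/29 ≈ -55.641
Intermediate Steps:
q(O) = 0 (q(O) = -4*0 = 0)
N = 0 (N = 36*0 = 0)
N*344 - 1340/sqrt(609 - 29) = 0*344 - 1340/sqrt(609 - 29) = 0 - 1340*sqrt(145)/290 = 0 - 134*sqrt(145)/29 = -134*sqrt(145)/29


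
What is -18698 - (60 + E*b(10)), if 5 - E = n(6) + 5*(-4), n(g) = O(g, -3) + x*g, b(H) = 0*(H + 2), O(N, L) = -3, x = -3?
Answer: -18758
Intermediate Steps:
b(H) = 0 (b(H) = 0*(2 + H) = 0)
n(g) = -3 - 3*g
E = 46 (E = 5 - ((-3 - 3*6) + 5*(-4)) = 5 - ((-3 - 18) - 20) = 5 - (-21 - 20) = 5 - 1*(-41) = 5 + 41 = 46)
-18698 - (60 + E*b(10)) = -18698 - (60 + 46*0) = -18698 - (60 + 0) = -18698 - 1*60 = -18698 - 60 = -18758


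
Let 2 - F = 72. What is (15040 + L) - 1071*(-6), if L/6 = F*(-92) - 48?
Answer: 59818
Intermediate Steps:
F = -70 (F = 2 - 1*72 = 2 - 72 = -70)
L = 38352 (L = 6*(-70*(-92) - 48) = 6*(6440 - 48) = 6*6392 = 38352)
(15040 + L) - 1071*(-6) = (15040 + 38352) - 1071*(-6) = 53392 + 6426 = 59818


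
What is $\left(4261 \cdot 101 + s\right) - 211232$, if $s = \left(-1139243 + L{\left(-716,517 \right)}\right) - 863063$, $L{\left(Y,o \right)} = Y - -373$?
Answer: $-1783520$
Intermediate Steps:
$L{\left(Y,o \right)} = 373 + Y$ ($L{\left(Y,o \right)} = Y + 373 = 373 + Y$)
$s = -2002649$ ($s = \left(-1139243 + \left(373 - 716\right)\right) - 863063 = \left(-1139243 - 343\right) - 863063 = -1139586 - 863063 = -2002649$)
$\left(4261 \cdot 101 + s\right) - 211232 = \left(4261 \cdot 101 - 2002649\right) - 211232 = \left(430361 - 2002649\right) - 211232 = -1572288 - 211232 = -1783520$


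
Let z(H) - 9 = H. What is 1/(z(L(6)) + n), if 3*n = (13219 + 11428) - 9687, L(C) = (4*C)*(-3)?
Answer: 3/14771 ≈ 0.00020310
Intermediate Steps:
L(C) = -12*C
z(H) = 9 + H
n = 14960/3 (n = ((13219 + 11428) - 9687)/3 = (24647 - 9687)/3 = (⅓)*14960 = 14960/3 ≈ 4986.7)
1/(z(L(6)) + n) = 1/((9 - 12*6) + 14960/3) = 1/((9 - 72) + 14960/3) = 1/(-63 + 14960/3) = 1/(14771/3) = 3/14771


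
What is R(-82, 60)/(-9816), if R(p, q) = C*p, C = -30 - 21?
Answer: -697/1636 ≈ -0.42604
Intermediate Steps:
C = -51
R(p, q) = -51*p
R(-82, 60)/(-9816) = -51*(-82)/(-9816) = 4182*(-1/9816) = -697/1636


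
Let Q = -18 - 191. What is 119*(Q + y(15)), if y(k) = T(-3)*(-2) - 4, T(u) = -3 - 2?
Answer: -24157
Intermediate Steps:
Q = -209
T(u) = -5
y(k) = 6 (y(k) = -5*(-2) - 4 = 10 - 4 = 6)
119*(Q + y(15)) = 119*(-209 + 6) = 119*(-203) = -24157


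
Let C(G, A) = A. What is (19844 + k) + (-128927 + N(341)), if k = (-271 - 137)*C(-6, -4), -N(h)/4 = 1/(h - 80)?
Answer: -28044715/261 ≈ -1.0745e+5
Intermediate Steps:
N(h) = -4/(-80 + h) (N(h) = -4/(h - 80) = -4/(-80 + h))
k = 1632 (k = (-271 - 137)*(-4) = -408*(-4) = 1632)
(19844 + k) + (-128927 + N(341)) = (19844 + 1632) + (-128927 - 4/(-80 + 341)) = 21476 + (-128927 - 4/261) = 21476 - 33649951/261 = -28044715/261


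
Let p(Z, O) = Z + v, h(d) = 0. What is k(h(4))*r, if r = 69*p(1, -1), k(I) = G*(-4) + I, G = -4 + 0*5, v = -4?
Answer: -3312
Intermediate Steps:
G = -4 (G = -4 + 0 = -4)
p(Z, O) = -4 + Z (p(Z, O) = Z - 4 = -4 + Z)
k(I) = 16 + I (k(I) = -4*(-4) + I = 16 + I)
r = -207 (r = 69*(-4 + 1) = 69*(-3) = -207)
k(h(4))*r = (16 + 0)*(-207) = 16*(-207) = -3312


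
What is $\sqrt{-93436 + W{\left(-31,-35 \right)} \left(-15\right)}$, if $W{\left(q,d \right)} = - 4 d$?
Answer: $4 i \sqrt{5971} \approx 309.09 i$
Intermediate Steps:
$\sqrt{-93436 + W{\left(-31,-35 \right)} \left(-15\right)} = \sqrt{-93436 + \left(-4\right) \left(-35\right) \left(-15\right)} = \sqrt{-93436 + 140 \left(-15\right)} = \sqrt{-93436 - 2100} = \sqrt{-95536} = 4 i \sqrt{5971}$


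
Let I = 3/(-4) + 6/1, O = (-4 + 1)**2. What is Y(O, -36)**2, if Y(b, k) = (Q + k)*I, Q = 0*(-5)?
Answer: 35721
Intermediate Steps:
O = 9 (O = (-3)**2 = 9)
I = 21/4 (I = 3*(-1/4) + 6*1 = -3/4 + 6 = 21/4 ≈ 5.2500)
Q = 0
Y(b, k) = 21*k/4 (Y(b, k) = (0 + k)*(21/4) = k*(21/4) = 21*k/4)
Y(O, -36)**2 = ((21/4)*(-36))**2 = (-189)**2 = 35721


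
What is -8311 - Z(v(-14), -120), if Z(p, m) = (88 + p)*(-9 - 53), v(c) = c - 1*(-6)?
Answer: -3351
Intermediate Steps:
v(c) = 6 + c (v(c) = c + 6 = 6 + c)
Z(p, m) = -5456 - 62*p (Z(p, m) = (88 + p)*(-62) = -5456 - 62*p)
-8311 - Z(v(-14), -120) = -8311 - (-5456 - 62*(6 - 14)) = -8311 - (-5456 - 62*(-8)) = -8311 - (-5456 + 496) = -8311 - 1*(-4960) = -8311 + 4960 = -3351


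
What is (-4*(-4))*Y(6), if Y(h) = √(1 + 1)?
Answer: 16*√2 ≈ 22.627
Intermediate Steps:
Y(h) = √2
(-4*(-4))*Y(6) = (-4*(-4))*√2 = 16*√2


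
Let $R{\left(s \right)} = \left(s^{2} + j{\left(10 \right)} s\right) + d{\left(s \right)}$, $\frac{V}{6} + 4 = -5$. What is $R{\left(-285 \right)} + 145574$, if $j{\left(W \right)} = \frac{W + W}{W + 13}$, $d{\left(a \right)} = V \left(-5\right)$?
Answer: $\frac{5216887}{23} \approx 2.2682 \cdot 10^{5}$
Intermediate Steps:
$V = -54$ ($V = -24 + 6 \left(-5\right) = -24 - 30 = -54$)
$d{\left(a \right)} = 270$ ($d{\left(a \right)} = \left(-54\right) \left(-5\right) = 270$)
$j{\left(W \right)} = \frac{2 W}{13 + W}$
$R{\left(s \right)} = 270 + s^{2} + \frac{20 s}{23}$ ($R{\left(s \right)} = \left(s^{2} + 2 \cdot 10 \frac{1}{13 + 10} s\right) + 270 = \left(s^{2} + 2 \cdot 10 \cdot \frac{1}{23} s\right) + 270 = \left(s^{2} + \frac{20 s}{23}\right) + 270 = 270 + s^{2} + \frac{20 s}{23}$)
$R{\left(-285 \right)} + 145574 = \left(270 + \left(-285\right)^{2} + \frac{20}{23} \left(-285\right)\right) + 145574 = \left(270 + 81225 - \frac{5700}{23}\right) + 145574 = \frac{1868685}{23} + 145574 = \frac{5216887}{23}$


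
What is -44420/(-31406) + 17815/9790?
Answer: 99436969/30746474 ≈ 3.2341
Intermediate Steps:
-44420/(-31406) + 17815/9790 = -44420*(-1/31406) + 17815*(1/9790) = 22210/15703 + 3563/1958 = 99436969/30746474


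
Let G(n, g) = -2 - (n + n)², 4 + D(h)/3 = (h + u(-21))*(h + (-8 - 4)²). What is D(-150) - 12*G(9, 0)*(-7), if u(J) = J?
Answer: -24318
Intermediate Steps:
D(h) = -12 + 3*(-21 + h)*(144 + h) (D(h) = -12 + 3*((h - 21)*(h + (-8 - 4)²)) = -12 + 3*((-21 + h)*(h + (-12)²)) = -12 + 3*((-21 + h)*(h + 144)) = -12 + 3*((-21 + h)*(144 + h)) = -12 + 3*(-21 + h)*(144 + h))
G(n, g) = -2 - 4*n² (G(n, g) = -2 - (2*n)² = -2 - 4*n²)
D(-150) - 12*G(9, 0)*(-7) = (-9084 + 3*(-150)² + 369*(-150)) - 12*(-2 - 4*9²)*(-7) = (-9084 + 3*22500 - 55350) - 12*(-2 - 4*81)*(-7) = (-9084 + 67500 - 55350) - 12*(-2 - 324)*(-7) = 3066 - 12*(-326)*(-7) = 3066 + 3912*(-7) = 3066 - 27384 = -24318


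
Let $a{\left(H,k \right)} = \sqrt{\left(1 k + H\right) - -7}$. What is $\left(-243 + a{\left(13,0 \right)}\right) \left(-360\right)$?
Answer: $87480 - 720 \sqrt{5} \approx 85870.0$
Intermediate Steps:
$a{\left(H,k \right)} = \sqrt{7 + H + k}$ ($a{\left(H,k \right)} = \sqrt{\left(k + H\right) + 7} = \sqrt{\left(H + k\right) + 7} = \sqrt{7 + H + k}$)
$\left(-243 + a{\left(13,0 \right)}\right) \left(-360\right) = \left(-243 + \sqrt{7 + 13 + 0}\right) \left(-360\right) = \left(-243 + \sqrt{20}\right) \left(-360\right) = \left(-243 + 2 \sqrt{5}\right) \left(-360\right) = 87480 - 720 \sqrt{5}$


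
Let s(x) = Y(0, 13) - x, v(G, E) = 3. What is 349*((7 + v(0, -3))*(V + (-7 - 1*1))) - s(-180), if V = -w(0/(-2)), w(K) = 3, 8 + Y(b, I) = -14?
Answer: -38548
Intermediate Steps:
Y(b, I) = -22 (Y(b, I) = -8 - 14 = -22)
V = -3 (V = -1*3 = -3)
s(x) = -22 - x
349*((7 + v(0, -3))*(V + (-7 - 1*1))) - s(-180) = 349*((7 + 3)*(-3 + (-7 - 1*1))) - (-22 - 1*(-180)) = 349*(10*(-3 + (-7 - 1))) - (-22 + 180) = 349*(10*(-3 - 8)) - 1*158 = 349*(10*(-11)) - 158 = 349*(-110) - 158 = -38390 - 158 = -38548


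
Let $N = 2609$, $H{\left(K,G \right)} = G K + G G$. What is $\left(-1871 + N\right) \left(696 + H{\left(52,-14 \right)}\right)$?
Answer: $121032$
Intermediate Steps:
$H{\left(K,G \right)} = G^{2} + G K$ ($H{\left(K,G \right)} = G K + G^{2} = G^{2} + G K$)
$\left(-1871 + N\right) \left(696 + H{\left(52,-14 \right)}\right) = \left(-1871 + 2609\right) \left(696 - 14 \left(-14 + 52\right)\right) = 738 \left(696 - 532\right) = 738 \cdot 164 = 121032$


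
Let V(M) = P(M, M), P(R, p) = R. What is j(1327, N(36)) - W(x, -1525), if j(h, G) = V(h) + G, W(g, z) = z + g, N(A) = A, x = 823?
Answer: 2065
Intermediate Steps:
W(g, z) = g + z
V(M) = M
j(h, G) = G + h (j(h, G) = h + G = G + h)
j(1327, N(36)) - W(x, -1525) = (36 + 1327) - (823 - 1525) = 1363 - 1*(-702) = 1363 + 702 = 2065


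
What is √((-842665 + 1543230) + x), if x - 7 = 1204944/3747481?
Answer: 6*√273293532066027571/3747481 ≈ 837.00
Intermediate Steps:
x = 27437311/3747481 (x = 7 + 1204944/3747481 = 27437311/3747481 ≈ 7.3215)
√((-842665 + 1543230) + x) = √((-842665 + 1543230) + 27437311/3747481) = √(700565 + 27437311/3747481) = √(2625381464076/3747481) = 6*√273293532066027571/3747481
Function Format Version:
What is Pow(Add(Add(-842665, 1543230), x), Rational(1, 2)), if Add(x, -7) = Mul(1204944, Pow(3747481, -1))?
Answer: Mul(Rational(6, 3747481), Pow(273293532066027571, Rational(1, 2))) ≈ 837.00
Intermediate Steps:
x = Rational(27437311, 3747481) (x = Add(7, Mul(1204944, Pow(3747481, -1))) = Add(7, Mul(1204944, Rational(1, 3747481))) = Add(7, Rational(1204944, 3747481)) = Rational(27437311, 3747481) ≈ 7.3215)
Pow(Add(Add(-842665, 1543230), x), Rational(1, 2)) = Pow(Add(Add(-842665, 1543230), Rational(27437311, 3747481)), Rational(1, 2)) = Pow(Add(700565, Rational(27437311, 3747481)), Rational(1, 2)) = Pow(Rational(2625381464076, 3747481), Rational(1, 2)) = Mul(Rational(6, 3747481), Pow(273293532066027571, Rational(1, 2)))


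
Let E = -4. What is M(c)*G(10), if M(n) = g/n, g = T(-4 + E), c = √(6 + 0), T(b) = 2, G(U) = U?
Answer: 10*√6/3 ≈ 8.1650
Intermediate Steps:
c = √6 ≈ 2.4495
g = 2
M(n) = 2/n
M(c)*G(10) = (2/(√6))*10 = (2*(√6/6))*10 = (√6/3)*10 = 10*√6/3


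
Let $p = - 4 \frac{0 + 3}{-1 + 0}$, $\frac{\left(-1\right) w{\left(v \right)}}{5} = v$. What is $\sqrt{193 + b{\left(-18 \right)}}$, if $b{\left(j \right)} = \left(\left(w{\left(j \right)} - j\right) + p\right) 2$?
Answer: $\sqrt{433} \approx 20.809$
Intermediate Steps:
$w{\left(v \right)} = - 5 v$
$p = 12$ ($p = - 4 \frac{3}{-1} = - 4 \cdot 3 \left(-1\right) = \left(-4\right) \left(-3\right) = 12$)
$b{\left(j \right)} = 24 - 12 j$ ($b{\left(j \right)} = \left(\left(- 5 j - j\right) + 12\right) 2 = \left(- 6 j + 12\right) 2 = \left(12 - 6 j\right) 2 = 24 - 12 j$)
$\sqrt{193 + b{\left(-18 \right)}} = \sqrt{193 + \left(24 - -216\right)} = \sqrt{193 + \left(24 + 216\right)} = \sqrt{193 + 240} = \sqrt{433}$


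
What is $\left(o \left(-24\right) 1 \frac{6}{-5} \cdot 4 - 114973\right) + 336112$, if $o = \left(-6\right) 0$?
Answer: $221139$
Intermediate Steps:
$o = 0$
$\left(o \left(-24\right) 1 \frac{6}{-5} \cdot 4 - 114973\right) + 336112 = \left(0 \left(-24\right) 1 \frac{6}{-5} \cdot 4 - 114973\right) + 336112 = \left(0 \cdot 1 \cdot 6 \left(- \frac{1}{5}\right) 4 - 114973\right) + 336112 = \left(0 \cdot 1 \left(- \frac{6}{5}\right) 4 - 114973\right) + 336112 = \left(0 \left(\left(- \frac{6}{5}\right) 4\right) - 114973\right) + 336112 = \left(0 \left(- \frac{24}{5}\right) - 114973\right) + 336112 = \left(0 - 114973\right) + 336112 = -114973 + 336112 = 221139$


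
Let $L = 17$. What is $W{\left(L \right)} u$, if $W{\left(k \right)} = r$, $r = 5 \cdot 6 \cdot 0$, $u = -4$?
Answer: $0$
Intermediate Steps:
$r = 0$ ($r = 30 \cdot 0 = 0$)
$W{\left(k \right)} = 0$
$W{\left(L \right)} u = 0 \left(-4\right) = 0$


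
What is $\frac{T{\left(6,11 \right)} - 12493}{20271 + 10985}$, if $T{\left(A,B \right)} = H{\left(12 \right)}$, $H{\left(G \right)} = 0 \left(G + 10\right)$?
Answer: $- \frac{12493}{31256} \approx -0.3997$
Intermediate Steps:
$H{\left(G \right)} = 0$ ($H{\left(G \right)} = 0 \left(10 + G\right) = 0$)
$T{\left(A,B \right)} = 0$
$\frac{T{\left(6,11 \right)} - 12493}{20271 + 10985} = \frac{0 - 12493}{20271 + 10985} = - \frac{12493}{31256}$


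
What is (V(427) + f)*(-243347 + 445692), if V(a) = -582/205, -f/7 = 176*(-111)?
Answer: 1134490868082/41 ≈ 2.7671e+10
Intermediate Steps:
f = 136752 (f = -1232*(-111) = -7*(-19536) = 136752)
V(a) = -582/205 (V(a) = -582*1/205 = -582/205)
(V(427) + f)*(-243347 + 445692) = (-582/205 + 136752)*(-243347 + 445692) = (28033578/205)*202345 = 1134490868082/41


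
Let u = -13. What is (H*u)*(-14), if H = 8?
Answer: 1456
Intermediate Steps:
(H*u)*(-14) = (8*(-13))*(-14) = -104*(-14) = 1456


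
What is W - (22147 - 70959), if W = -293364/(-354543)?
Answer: 5768748760/118181 ≈ 48813.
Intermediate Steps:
W = 97788/118181 (W = -293364*(-1/354543) = 97788/118181 ≈ 0.82744)
W - (22147 - 70959) = 97788/118181 - (22147 - 70959) = 97788/118181 - 1*(-48812) = 97788/118181 + 48812 = 5768748760/118181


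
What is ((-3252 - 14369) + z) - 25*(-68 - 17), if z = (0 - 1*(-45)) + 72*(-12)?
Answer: -16315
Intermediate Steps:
z = -819 (z = (0 + 45) - 864 = 45 - 864 = -819)
((-3252 - 14369) + z) - 25*(-68 - 17) = ((-3252 - 14369) - 819) - 25*(-68 - 17) = (-17621 - 819) - 25*(-85) = -18440 + 2125 = -16315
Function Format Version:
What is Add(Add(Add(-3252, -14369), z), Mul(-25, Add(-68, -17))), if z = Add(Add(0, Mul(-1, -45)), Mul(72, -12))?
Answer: -16315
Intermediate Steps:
z = -819 (z = Add(Add(0, 45), -864) = Add(45, -864) = -819)
Add(Add(Add(-3252, -14369), z), Mul(-25, Add(-68, -17))) = Add(Add(Add(-3252, -14369), -819), Mul(-25, Add(-68, -17))) = Add(Add(-17621, -819), Mul(-25, -85)) = Add(-18440, 2125) = -16315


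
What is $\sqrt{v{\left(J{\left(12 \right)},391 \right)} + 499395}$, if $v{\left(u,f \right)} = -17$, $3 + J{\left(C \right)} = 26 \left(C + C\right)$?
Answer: $\sqrt{499378} \approx 706.67$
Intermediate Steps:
$J{\left(C \right)} = -3 + 52 C$ ($J{\left(C \right)} = -3 + 26 \left(C + C\right) = -3 + 26 \cdot 2 C = -3 + 52 C$)
$\sqrt{v{\left(J{\left(12 \right)},391 \right)} + 499395} = \sqrt{-17 + 499395} = \sqrt{499378}$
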